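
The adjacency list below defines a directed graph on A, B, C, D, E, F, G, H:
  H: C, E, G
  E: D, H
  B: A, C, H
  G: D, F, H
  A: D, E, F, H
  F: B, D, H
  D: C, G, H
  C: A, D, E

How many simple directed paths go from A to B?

12

A→D→C→E→H→G→F→B
A→D→G→F→B
A→D→H→G→F→B
A→E→D→G→F→B
A→E→D→H→G→F→B
A→E→H→C→D→G→F→B
A→E→H→G→F→B
A→F→B
A→H→C→D→G→F→B
A→H→C→E→D→G→F→B
A→H→E→D→G→F→B
A→H→G→F→B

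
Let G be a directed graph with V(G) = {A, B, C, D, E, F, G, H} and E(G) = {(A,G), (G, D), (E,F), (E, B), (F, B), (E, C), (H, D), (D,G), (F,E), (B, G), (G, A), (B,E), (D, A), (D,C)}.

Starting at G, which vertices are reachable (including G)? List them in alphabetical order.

Start at G.
Its neighbours: A, D.
Then their neighbours: C.
Nothing further is reachable.

A, C, D, G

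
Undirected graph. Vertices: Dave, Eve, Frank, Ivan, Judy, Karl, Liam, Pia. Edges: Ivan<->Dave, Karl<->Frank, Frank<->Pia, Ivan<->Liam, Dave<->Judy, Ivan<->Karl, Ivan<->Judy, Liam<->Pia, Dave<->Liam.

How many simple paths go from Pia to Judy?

Pia–Frank–Karl–Ivan–Dave–Judy
Pia–Frank–Karl–Ivan–Judy
Pia–Frank–Karl–Ivan–Liam–Dave–Judy
Pia–Liam–Dave–Ivan–Judy
Pia–Liam–Dave–Judy
Pia–Liam–Ivan–Dave–Judy
Pia–Liam–Ivan–Judy

7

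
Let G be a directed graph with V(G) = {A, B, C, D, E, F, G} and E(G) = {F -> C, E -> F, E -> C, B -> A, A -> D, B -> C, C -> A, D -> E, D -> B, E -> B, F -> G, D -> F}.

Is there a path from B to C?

Explore from B.
Distance 1: reach A, C.
Found C.

Yes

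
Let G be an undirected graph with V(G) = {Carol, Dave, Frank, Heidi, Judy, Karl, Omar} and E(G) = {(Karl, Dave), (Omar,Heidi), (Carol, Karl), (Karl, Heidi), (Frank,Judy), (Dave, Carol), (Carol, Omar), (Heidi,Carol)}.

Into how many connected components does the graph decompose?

2

From Carol: component {Carol, Dave, Heidi, Karl, Omar}.
From Frank: component {Frank, Judy}.
That's 2 components.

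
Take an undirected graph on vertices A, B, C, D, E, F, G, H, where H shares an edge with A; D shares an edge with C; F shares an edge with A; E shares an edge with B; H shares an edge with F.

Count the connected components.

From A: component {A, F, H}.
From B: component {B, E}.
From C: component {C, D}.
From G: component {G}.
That's 4 components.

4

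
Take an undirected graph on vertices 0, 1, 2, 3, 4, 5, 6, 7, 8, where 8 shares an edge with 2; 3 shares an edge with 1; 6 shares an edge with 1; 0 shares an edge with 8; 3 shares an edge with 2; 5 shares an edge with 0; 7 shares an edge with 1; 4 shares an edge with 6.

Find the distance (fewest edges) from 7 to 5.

Distance 0: 7.
Distance 1: 1.
Distance 2: 3, 6.
Distance 3: 2, 4.
Distance 4: 8.
Distance 5: 0.
Distance 6: 5 — contains 5.

6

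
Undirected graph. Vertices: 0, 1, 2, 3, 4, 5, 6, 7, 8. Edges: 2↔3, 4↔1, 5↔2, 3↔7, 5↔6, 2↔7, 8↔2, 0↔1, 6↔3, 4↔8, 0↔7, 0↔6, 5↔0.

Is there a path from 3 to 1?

Yes

Explore from 3.
Distance 1: reach 2, 6, 7.
Distance 2: reach 0, 5, 8.
Distance 3: reach 1, 4.
Found 1.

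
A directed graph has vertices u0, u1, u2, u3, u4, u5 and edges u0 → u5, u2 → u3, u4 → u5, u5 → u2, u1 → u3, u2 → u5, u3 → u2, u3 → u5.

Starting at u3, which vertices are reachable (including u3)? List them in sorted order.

u2, u3, u5

Start at u3.
Its neighbours: u2, u5.
Nothing further is reachable.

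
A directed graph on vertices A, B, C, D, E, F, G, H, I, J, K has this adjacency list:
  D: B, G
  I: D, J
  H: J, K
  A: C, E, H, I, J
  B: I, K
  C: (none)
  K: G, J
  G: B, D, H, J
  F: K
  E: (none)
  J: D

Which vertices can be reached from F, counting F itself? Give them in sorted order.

Start at F.
Its neighbours: K.
Then their neighbours: G, J.
Then next layer: B, D, H.
Then next layer: I.
Nothing further is reachable.

B, D, F, G, H, I, J, K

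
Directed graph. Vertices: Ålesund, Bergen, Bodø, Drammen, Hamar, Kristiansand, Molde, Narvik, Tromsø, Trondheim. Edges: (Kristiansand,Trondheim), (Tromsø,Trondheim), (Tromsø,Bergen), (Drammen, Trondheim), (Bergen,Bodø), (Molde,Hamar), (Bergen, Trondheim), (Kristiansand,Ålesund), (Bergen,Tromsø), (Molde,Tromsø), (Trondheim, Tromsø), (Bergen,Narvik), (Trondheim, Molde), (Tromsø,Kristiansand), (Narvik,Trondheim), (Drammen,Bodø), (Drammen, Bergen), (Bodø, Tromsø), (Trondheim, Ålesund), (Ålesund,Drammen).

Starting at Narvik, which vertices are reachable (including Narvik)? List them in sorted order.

Ålesund, Bergen, Bodø, Drammen, Hamar, Kristiansand, Molde, Narvik, Tromsø, Trondheim

Start at Narvik.
Its neighbours: Trondheim.
Then their neighbours: Ålesund, Molde, Tromsø.
Then next layer: Bergen, Drammen, Hamar, Kristiansand.
Then next layer: Bodø.
Every vertex is now reached.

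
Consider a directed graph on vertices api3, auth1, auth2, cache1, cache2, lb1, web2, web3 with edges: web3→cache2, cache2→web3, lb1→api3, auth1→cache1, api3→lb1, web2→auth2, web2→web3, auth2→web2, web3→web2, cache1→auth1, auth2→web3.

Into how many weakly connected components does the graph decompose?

From api3: component {api3, lb1}.
From auth1: component {auth1, cache1}.
From auth2: component {auth2, cache2, web2, web3}.
That's 3 components.

3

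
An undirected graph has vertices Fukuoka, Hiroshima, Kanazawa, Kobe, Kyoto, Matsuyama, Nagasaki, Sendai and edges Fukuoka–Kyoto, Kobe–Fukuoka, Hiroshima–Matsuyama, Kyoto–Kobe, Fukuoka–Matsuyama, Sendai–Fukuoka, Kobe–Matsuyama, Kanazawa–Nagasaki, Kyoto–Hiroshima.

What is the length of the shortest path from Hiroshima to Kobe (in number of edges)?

Distance 0: Hiroshima.
Distance 1: Kyoto, Matsuyama.
Distance 2: Fukuoka, Kobe — contains Kobe.

2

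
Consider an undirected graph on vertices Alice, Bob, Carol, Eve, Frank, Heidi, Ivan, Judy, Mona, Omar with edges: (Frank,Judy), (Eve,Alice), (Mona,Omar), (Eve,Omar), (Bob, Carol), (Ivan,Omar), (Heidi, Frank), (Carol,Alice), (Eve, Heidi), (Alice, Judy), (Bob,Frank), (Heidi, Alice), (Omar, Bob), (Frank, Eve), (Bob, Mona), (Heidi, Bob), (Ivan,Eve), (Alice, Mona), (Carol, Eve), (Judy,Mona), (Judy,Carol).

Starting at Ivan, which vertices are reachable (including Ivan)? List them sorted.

Start at Ivan.
Its neighbours: Eve, Omar.
Then their neighbours: Alice, Bob, Carol, Frank, Heidi, Mona.
Then next layer: Judy.
Every vertex is now reached.

Alice, Bob, Carol, Eve, Frank, Heidi, Ivan, Judy, Mona, Omar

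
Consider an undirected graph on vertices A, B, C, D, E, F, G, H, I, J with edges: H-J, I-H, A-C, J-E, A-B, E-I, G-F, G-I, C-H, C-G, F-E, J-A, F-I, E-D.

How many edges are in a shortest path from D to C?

Distance 0: D.
Distance 1: E.
Distance 2: F, I, J.
Distance 3: A, G, H.
Distance 4: B, C — contains C.

4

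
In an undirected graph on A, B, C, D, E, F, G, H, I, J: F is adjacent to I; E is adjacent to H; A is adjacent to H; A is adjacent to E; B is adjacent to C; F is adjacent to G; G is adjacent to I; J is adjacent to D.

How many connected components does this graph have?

4

From A: component {A, E, H}.
From B: component {B, C}.
From D: component {D, J}.
From F: component {F, G, I}.
That's 4 components.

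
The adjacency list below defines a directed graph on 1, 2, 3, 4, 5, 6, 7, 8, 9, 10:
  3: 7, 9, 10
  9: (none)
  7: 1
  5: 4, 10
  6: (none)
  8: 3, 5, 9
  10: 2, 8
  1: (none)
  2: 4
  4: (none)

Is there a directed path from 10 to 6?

Explore from 10.
Distance 1: reach 2, 8.
Distance 2: reach 3, 4, 5, 9.
Distance 3: reach 7.
Distance 4: reach 1.
The search from 10 is exhausted; no directed path reaches 6.

No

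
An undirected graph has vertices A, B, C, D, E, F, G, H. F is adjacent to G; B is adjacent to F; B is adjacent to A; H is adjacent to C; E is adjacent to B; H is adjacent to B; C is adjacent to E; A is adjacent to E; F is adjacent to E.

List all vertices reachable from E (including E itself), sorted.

Start at E.
Its neighbours: A, B, C, F.
Then their neighbours: G, H.
Nothing further is reachable.

A, B, C, E, F, G, H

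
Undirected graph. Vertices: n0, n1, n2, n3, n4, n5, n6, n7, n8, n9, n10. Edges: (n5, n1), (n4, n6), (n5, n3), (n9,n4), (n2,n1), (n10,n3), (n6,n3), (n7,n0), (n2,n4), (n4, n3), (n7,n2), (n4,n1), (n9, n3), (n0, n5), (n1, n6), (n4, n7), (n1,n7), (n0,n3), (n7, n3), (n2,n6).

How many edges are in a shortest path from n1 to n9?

2

Distance 0: n1.
Distance 1: n2, n4, n5, n6, n7.
Distance 2: n0, n3, n9 — contains n9.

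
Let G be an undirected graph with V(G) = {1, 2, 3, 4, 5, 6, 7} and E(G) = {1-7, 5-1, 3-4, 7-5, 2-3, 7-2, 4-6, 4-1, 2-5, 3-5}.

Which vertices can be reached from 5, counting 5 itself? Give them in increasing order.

Start at 5.
Its neighbours: 1, 2, 3, 7.
Then their neighbours: 4.
Then next layer: 6.
Every vertex is now reached.

1, 2, 3, 4, 5, 6, 7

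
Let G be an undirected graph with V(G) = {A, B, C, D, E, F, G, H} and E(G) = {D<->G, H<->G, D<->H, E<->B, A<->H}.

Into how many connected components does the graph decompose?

From A: component {A, D, G, H}.
From B: component {B, E}.
From C: component {C}.
From F: component {F}.
That's 4 components.

4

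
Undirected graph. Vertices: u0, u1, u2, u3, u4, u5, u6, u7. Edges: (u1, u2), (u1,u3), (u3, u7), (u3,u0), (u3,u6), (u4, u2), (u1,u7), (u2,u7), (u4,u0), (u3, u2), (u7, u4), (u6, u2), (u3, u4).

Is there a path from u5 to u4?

u5 has no edges, so nothing is reachable from it.

No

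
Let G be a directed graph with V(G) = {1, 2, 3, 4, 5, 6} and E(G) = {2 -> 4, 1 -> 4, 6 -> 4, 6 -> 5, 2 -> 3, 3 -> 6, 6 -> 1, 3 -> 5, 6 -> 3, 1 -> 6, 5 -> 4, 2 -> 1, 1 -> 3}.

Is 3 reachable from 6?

Explore from 6.
Distance 1: reach 1, 3, 4, 5.
Found 3.

Yes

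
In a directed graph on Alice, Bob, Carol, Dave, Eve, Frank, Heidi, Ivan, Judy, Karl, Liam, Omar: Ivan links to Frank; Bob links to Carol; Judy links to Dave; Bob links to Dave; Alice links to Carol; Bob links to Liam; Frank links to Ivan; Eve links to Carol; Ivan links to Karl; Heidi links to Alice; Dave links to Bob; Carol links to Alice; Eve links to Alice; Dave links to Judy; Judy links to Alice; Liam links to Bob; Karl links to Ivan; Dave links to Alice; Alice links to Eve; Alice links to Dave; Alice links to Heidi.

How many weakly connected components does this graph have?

3

From Alice: component {Alice, Bob, Carol, Dave, Eve, Heidi, Judy, Liam}.
From Frank: component {Frank, Ivan, Karl}.
From Omar: component {Omar}.
That's 3 components.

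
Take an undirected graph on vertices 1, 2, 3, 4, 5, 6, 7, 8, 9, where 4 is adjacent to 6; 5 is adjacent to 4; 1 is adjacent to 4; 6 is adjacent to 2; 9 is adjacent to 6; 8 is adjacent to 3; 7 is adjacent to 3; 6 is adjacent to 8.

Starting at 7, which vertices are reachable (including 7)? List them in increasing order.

Start at 7.
Its neighbours: 3.
Then their neighbours: 8.
Then next layer: 6.
Then next layer: 2, 4, 9.
Then next layer: 1, 5.
Every vertex is now reached.

1, 2, 3, 4, 5, 6, 7, 8, 9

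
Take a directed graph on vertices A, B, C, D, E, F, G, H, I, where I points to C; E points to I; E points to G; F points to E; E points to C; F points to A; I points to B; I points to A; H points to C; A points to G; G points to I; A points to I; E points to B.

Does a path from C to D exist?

No

C has no outgoing edges, so nothing is reachable from it.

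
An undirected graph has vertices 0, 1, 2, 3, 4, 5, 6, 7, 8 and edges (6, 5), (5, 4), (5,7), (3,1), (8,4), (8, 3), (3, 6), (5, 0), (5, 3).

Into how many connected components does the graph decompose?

From 0: component {0, 1, 3, 4, 5, 6, 7, 8}.
From 2: component {2}.
That's 2 components.

2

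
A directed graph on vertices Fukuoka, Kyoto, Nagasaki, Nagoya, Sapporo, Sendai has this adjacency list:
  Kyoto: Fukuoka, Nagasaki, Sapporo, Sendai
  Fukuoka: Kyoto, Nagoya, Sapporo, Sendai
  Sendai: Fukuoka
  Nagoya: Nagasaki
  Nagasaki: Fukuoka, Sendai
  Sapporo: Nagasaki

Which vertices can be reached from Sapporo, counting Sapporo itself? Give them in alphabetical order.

Start at Sapporo.
Its neighbours: Nagasaki.
Then their neighbours: Fukuoka, Sendai.
Then next layer: Kyoto, Nagoya.
Every vertex is now reached.

Fukuoka, Kyoto, Nagasaki, Nagoya, Sapporo, Sendai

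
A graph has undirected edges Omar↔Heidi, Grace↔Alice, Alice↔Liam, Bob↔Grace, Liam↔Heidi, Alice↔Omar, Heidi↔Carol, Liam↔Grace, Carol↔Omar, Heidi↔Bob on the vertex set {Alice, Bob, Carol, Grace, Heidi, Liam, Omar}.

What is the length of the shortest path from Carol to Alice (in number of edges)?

Distance 0: Carol.
Distance 1: Heidi, Omar.
Distance 2: Alice, Bob, Liam — contains Alice.

2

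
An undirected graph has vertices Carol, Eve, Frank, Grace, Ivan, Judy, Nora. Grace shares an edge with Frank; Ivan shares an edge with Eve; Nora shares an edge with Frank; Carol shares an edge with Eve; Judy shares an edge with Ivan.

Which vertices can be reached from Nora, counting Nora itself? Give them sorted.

Frank, Grace, Nora

Start at Nora.
Its neighbours: Frank.
Then their neighbours: Grace.
Nothing further is reachable.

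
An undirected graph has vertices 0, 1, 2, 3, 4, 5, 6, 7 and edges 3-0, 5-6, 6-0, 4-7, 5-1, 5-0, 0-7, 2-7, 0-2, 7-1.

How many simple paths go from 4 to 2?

4

4–7–0–2
4–7–1–5–0–2
4–7–1–5–6–0–2
4–7–2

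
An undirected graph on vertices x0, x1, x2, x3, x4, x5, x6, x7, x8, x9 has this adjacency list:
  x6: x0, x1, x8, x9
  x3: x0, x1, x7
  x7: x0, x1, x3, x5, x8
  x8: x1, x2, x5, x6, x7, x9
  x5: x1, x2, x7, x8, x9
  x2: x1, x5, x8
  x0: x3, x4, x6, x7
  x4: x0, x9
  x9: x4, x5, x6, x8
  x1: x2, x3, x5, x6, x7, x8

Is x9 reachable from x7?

Explore from x7.
Distance 1: reach x0, x1, x3, x5, x8.
Distance 2: reach x2, x4, x6, x9.
Found x9.

Yes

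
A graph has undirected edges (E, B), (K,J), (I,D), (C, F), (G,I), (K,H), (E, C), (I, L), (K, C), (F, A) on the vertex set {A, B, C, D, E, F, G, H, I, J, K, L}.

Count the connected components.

2

From A: component {A, B, C, E, F, H, J, K}.
From D: component {D, G, I, L}.
That's 2 components.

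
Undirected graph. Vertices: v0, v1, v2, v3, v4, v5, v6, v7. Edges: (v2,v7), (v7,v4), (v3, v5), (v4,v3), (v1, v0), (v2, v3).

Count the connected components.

3

From v0: component {v0, v1}.
From v2: component {v2, v3, v4, v5, v7}.
From v6: component {v6}.
That's 3 components.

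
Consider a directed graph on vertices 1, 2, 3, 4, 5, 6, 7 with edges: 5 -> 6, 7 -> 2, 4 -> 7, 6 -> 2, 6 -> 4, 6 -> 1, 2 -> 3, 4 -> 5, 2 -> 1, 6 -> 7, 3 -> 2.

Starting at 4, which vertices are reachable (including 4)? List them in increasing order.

1, 2, 3, 4, 5, 6, 7

Start at 4.
Its neighbours: 5, 7.
Then their neighbours: 2, 6.
Then next layer: 1, 3.
Every vertex is now reached.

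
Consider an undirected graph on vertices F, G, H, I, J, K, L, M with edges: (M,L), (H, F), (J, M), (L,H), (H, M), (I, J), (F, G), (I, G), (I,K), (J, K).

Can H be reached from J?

Explore from J.
Distance 1: reach I, K, M.
Distance 2: reach G, H, L.
Found H.

Yes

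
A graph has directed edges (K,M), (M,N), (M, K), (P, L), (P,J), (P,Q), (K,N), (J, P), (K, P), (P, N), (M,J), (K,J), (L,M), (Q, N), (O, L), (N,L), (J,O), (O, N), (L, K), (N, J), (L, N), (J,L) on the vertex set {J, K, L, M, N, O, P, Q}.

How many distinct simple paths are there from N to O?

7

N→J→O
N→L→K→J→O
N→L→K→M→J→O
N→L→K→P→J→O
N→L→M→J→O
N→L→M→K→J→O
N→L→M→K→P→J→O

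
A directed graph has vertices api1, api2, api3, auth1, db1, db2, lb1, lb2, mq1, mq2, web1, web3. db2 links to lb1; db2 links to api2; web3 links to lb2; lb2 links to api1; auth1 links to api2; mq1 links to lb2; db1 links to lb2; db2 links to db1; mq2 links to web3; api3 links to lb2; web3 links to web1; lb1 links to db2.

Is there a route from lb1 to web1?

No

Explore from lb1.
Distance 1: reach db2.
Distance 2: reach api2, db1.
Distance 3: reach lb2.
Distance 4: reach api1.
The search from lb1 is exhausted; no directed path reaches web1.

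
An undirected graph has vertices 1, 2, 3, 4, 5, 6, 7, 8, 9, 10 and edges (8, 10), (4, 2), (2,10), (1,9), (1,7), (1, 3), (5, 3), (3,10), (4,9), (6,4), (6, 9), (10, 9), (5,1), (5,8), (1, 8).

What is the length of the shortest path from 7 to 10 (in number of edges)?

3

Distance 0: 7.
Distance 1: 1.
Distance 2: 3, 5, 8, 9.
Distance 3: 4, 6, 10 — contains 10.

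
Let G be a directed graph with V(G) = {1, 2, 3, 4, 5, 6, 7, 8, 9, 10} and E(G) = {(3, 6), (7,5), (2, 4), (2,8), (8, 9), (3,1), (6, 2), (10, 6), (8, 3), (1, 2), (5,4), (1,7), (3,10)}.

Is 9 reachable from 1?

Yes

Explore from 1.
Distance 1: reach 2, 7.
Distance 2: reach 4, 5, 8.
Distance 3: reach 3, 9.
Found 9.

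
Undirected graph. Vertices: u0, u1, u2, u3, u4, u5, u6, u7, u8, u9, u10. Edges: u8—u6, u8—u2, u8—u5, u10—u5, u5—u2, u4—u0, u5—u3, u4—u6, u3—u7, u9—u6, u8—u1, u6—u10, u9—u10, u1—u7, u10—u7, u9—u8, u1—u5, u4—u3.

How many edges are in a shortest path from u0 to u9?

Distance 0: u0.
Distance 1: u4.
Distance 2: u3, u6.
Distance 3: u5, u7, u8, u9, u10 — contains u9.

3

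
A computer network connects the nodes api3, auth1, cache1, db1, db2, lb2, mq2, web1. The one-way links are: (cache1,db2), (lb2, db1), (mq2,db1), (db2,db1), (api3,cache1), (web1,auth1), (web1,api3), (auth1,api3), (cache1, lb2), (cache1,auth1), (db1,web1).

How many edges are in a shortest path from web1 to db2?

Distance 0: web1.
Distance 1: api3, auth1.
Distance 2: cache1.
Distance 3: db2, lb2 — contains db2.

3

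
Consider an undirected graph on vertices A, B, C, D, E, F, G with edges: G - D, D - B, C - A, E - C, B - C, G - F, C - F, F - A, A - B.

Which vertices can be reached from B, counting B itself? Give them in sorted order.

A, B, C, D, E, F, G

Start at B.
Its neighbours: A, C, D.
Then their neighbours: E, F, G.
Every vertex is now reached.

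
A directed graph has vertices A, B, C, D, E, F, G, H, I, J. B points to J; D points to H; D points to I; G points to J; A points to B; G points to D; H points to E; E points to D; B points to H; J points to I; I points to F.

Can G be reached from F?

F has no outgoing edges, so nothing is reachable from it.

No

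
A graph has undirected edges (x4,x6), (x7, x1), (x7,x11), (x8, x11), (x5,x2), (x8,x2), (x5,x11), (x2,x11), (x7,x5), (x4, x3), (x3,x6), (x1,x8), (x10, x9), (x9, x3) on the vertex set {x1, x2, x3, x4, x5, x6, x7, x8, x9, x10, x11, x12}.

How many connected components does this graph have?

From x1: component {x1, x2, x5, x7, x8, x11}.
From x3: component {x3, x4, x6, x9, x10}.
From x12: component {x12}.
That's 3 components.

3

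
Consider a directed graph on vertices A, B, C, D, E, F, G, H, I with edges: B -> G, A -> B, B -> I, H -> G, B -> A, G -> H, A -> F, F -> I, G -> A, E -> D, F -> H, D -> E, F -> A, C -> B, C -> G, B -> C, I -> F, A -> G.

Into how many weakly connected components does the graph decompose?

From A: component {A, B, C, F, G, H, I}.
From D: component {D, E}.
That's 2 components.

2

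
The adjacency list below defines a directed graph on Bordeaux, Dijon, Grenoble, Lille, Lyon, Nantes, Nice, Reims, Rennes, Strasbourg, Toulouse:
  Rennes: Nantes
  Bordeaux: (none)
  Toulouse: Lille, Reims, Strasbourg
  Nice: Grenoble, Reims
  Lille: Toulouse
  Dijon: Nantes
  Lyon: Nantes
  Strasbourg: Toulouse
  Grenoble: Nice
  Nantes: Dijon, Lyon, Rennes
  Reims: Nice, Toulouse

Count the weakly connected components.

From Bordeaux: component {Bordeaux}.
From Dijon: component {Dijon, Lyon, Nantes, Rennes}.
From Grenoble: component {Grenoble, Lille, Nice, Reims, Strasbourg, Toulouse}.
That's 3 components.

3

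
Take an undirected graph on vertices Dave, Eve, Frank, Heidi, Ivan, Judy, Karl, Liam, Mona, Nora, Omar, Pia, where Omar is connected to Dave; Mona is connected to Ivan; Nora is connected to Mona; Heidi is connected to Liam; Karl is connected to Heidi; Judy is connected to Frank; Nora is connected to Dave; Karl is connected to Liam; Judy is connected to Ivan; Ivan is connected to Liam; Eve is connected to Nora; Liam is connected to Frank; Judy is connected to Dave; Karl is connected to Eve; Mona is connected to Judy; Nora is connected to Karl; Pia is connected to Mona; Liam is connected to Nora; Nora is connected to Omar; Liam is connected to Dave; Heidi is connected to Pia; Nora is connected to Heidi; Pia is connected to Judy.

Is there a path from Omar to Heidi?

Explore from Omar.
Distance 1: reach Dave, Nora.
Distance 2: reach Eve, Heidi, Judy, Karl, Liam, Mona.
Found Heidi.

Yes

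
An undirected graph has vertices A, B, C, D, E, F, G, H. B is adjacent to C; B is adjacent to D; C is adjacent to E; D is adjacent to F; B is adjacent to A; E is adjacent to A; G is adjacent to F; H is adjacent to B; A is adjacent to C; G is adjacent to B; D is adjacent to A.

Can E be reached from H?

Explore from H.
Distance 1: reach B.
Distance 2: reach A, C, D, G.
Distance 3: reach E, F.
Found E.

Yes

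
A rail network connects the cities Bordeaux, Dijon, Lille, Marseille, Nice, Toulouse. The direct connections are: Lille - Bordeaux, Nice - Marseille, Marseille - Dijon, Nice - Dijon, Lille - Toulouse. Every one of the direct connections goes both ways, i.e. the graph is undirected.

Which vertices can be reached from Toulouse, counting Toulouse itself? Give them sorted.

Bordeaux, Lille, Toulouse

Start at Toulouse.
Its neighbours: Lille.
Then their neighbours: Bordeaux.
Nothing further is reachable.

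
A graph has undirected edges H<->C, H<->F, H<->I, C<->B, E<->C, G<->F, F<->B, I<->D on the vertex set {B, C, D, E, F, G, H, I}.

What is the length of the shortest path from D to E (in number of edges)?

Distance 0: D.
Distance 1: I.
Distance 2: H.
Distance 3: C, F.
Distance 4: B, E, G — contains E.

4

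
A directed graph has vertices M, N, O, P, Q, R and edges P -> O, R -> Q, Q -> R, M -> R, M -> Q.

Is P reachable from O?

O has no outgoing edges, so nothing is reachable from it.

No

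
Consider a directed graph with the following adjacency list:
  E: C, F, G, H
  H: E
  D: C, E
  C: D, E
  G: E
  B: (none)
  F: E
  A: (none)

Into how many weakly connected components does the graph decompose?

3

From A: component {A}.
From B: component {B}.
From C: component {C, D, E, F, G, H}.
That's 3 components.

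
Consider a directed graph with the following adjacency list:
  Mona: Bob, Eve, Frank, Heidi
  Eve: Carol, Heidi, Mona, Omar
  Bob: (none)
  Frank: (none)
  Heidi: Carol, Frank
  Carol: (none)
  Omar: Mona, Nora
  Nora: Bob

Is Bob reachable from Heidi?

No

Explore from Heidi.
Distance 1: reach Carol, Frank.
The search from Heidi is exhausted; no directed path reaches Bob.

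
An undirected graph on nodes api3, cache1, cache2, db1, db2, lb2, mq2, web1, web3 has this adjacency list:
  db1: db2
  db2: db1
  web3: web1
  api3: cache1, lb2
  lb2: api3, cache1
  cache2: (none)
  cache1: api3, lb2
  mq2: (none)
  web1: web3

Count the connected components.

5

From api3: component {api3, cache1, lb2}.
From cache2: component {cache2}.
From db1: component {db1, db2}.
From mq2: component {mq2}.
From web1: component {web1, web3}.
That's 5 components.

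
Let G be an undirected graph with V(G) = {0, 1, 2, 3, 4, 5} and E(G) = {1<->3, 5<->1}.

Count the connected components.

4

From 0: component {0}.
From 1: component {1, 3, 5}.
From 2: component {2}.
From 4: component {4}.
That's 4 components.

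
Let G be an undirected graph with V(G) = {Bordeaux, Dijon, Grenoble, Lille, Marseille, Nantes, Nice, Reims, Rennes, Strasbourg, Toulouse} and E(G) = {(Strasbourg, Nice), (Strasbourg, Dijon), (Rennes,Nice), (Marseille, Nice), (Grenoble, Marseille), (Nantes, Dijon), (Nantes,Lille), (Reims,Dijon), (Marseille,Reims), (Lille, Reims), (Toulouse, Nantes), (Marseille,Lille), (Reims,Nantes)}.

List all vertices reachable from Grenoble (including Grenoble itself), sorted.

Start at Grenoble.
Its neighbours: Marseille.
Then their neighbours: Lille, Nice, Reims.
Then next layer: Dijon, Nantes, Rennes, Strasbourg.
Then next layer: Toulouse.
Nothing further is reachable.

Dijon, Grenoble, Lille, Marseille, Nantes, Nice, Reims, Rennes, Strasbourg, Toulouse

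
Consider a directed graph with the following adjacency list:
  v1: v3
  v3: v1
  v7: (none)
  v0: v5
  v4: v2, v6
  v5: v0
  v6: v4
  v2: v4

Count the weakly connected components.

From v0: component {v0, v5}.
From v1: component {v1, v3}.
From v2: component {v2, v4, v6}.
From v7: component {v7}.
That's 4 components.

4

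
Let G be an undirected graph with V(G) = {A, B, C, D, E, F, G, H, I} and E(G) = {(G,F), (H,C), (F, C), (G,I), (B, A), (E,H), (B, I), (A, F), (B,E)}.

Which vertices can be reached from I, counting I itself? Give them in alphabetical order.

A, B, C, E, F, G, H, I

Start at I.
Its neighbours: B, G.
Then their neighbours: A, E, F.
Then next layer: C, H.
Nothing further is reachable.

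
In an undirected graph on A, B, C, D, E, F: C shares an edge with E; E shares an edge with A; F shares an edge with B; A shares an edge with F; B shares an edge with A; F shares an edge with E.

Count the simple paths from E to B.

4

E–A–B
E–A–F–B
E–F–A–B
E–F–B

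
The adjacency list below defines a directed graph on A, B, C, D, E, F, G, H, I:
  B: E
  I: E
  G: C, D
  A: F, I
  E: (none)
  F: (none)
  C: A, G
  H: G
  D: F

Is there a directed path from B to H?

Explore from B.
Distance 1: reach E.
The search from B is exhausted; no directed path reaches H.

No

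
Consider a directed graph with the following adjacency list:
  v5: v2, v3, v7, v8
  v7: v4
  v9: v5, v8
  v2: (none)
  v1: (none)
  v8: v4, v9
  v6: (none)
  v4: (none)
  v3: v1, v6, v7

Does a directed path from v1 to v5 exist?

No

v1 has no outgoing edges, so nothing is reachable from it.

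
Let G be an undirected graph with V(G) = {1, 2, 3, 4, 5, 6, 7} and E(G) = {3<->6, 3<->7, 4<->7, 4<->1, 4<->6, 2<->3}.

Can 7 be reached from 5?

5 has no edges, so nothing is reachable from it.

No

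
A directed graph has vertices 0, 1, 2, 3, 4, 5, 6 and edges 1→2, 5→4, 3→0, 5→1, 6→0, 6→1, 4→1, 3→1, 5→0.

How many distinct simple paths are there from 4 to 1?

4→1

1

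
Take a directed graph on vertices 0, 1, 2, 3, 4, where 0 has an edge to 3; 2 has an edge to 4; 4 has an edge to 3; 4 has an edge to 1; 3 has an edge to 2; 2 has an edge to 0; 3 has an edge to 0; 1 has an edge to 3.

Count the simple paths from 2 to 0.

3

2→0
2→4→1→3→0
2→4→3→0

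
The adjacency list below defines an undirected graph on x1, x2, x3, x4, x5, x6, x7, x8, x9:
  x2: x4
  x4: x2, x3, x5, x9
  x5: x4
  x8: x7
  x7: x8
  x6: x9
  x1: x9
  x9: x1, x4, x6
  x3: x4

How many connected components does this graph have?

2

From x1: component {x1, x2, x3, x4, x5, x6, x9}.
From x7: component {x7, x8}.
That's 2 components.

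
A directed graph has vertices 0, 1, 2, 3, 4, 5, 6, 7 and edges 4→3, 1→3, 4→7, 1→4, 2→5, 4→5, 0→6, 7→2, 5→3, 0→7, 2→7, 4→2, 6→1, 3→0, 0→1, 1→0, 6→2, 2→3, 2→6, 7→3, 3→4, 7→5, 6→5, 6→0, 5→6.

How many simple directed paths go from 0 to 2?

0→1→3→4→2
0→1→3→4→5→6→2
0→1→3→4→7→2
0→1→3→4→7→5→6→2
0→1→4→2
0→1→4→5→6→2
0→1→4→7→2
0→1→4→7→5→6→2
... and 14 more.

22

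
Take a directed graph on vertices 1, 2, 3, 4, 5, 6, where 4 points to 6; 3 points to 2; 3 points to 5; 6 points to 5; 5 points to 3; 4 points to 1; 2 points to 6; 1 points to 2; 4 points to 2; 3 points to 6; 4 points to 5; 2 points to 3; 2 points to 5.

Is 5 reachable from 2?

Yes

Explore from 2.
Distance 1: reach 3, 5, 6.
Found 5.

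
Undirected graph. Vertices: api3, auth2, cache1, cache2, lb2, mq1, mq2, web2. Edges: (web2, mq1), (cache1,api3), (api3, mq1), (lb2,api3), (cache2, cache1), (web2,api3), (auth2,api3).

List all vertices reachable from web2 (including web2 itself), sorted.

Start at web2.
Its neighbours: api3, mq1.
Then their neighbours: auth2, cache1, lb2.
Then next layer: cache2.
Nothing further is reachable.

api3, auth2, cache1, cache2, lb2, mq1, web2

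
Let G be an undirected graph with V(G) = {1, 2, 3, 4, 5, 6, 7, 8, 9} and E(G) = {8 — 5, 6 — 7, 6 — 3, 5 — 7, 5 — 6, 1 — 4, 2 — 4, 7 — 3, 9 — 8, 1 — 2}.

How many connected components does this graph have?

2

From 1: component {1, 2, 4}.
From 3: component {3, 5, 6, 7, 8, 9}.
That's 2 components.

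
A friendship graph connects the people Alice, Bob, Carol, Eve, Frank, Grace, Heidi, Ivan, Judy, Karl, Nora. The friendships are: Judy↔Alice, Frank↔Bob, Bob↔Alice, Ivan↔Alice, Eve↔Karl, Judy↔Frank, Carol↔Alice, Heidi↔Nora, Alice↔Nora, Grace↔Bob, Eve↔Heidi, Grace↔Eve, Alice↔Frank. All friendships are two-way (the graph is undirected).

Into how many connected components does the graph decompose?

From Alice: component {Alice, Bob, Carol, Eve, Frank, Grace, Heidi, Ivan, Judy, Karl, Nora}.
That's 1 component.

1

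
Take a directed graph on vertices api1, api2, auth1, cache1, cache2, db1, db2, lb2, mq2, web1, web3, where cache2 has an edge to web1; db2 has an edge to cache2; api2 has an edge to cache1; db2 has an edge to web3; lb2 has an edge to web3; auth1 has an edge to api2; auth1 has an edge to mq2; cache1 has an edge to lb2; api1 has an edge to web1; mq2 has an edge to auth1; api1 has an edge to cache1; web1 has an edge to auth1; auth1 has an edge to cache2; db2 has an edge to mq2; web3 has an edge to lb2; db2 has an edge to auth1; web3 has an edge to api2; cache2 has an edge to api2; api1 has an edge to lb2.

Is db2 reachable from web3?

No

Explore from web3.
Distance 1: reach api2, lb2.
Distance 2: reach cache1.
The search from web3 is exhausted; no directed path reaches db2.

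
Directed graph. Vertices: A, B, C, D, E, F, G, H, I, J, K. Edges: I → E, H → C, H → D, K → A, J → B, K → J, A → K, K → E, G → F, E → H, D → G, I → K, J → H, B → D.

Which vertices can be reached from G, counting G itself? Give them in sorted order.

F, G

Start at G.
Its neighbours: F.
Nothing further is reachable.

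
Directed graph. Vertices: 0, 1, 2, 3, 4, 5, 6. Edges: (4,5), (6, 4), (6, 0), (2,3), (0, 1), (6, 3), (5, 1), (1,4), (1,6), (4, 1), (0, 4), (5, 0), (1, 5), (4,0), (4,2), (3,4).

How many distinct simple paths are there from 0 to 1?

0→1
0→4→1
0→4→5→1

3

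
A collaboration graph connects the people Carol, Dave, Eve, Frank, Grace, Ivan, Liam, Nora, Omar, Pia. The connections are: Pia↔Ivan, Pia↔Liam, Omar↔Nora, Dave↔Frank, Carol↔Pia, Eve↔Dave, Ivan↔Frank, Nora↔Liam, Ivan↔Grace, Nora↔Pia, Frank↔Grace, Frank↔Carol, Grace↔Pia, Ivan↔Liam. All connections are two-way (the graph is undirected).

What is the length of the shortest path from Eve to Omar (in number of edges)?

6

Distance 0: Eve.
Distance 1: Dave.
Distance 2: Frank.
Distance 3: Carol, Grace, Ivan.
Distance 4: Liam, Pia.
Distance 5: Nora.
Distance 6: Omar — contains Omar.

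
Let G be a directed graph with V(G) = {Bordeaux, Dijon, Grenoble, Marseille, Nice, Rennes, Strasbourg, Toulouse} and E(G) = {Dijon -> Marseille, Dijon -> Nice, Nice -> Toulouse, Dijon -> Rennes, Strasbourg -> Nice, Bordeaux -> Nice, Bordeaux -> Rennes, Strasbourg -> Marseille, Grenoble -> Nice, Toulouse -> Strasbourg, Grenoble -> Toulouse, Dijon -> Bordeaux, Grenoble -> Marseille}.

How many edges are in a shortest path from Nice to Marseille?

3

Distance 0: Nice.
Distance 1: Toulouse.
Distance 2: Strasbourg.
Distance 3: Marseille — contains Marseille.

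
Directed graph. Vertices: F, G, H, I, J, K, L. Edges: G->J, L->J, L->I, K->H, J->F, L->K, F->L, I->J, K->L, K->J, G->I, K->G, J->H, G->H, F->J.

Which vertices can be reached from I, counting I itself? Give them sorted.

Start at I.
Its neighbours: J.
Then their neighbours: F, H.
Then next layer: L.
Then next layer: K.
Then next layer: G.
Every vertex is now reached.

F, G, H, I, J, K, L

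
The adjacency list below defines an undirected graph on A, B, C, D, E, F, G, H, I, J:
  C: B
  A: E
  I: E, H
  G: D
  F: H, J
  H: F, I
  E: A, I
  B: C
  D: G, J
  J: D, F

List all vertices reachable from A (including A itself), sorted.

Start at A.
Its neighbours: E.
Then their neighbours: I.
Then next layer: H.
Then next layer: F.
Then next layer: J.
Then next layer: D.
Then next layer: G.
Nothing further is reachable.

A, D, E, F, G, H, I, J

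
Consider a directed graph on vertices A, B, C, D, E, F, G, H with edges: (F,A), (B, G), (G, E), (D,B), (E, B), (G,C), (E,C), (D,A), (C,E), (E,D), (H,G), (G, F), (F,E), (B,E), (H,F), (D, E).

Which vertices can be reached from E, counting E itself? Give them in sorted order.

A, B, C, D, E, F, G

Start at E.
Its neighbours: B, C, D.
Then their neighbours: A, G.
Then next layer: F.
Nothing further is reachable.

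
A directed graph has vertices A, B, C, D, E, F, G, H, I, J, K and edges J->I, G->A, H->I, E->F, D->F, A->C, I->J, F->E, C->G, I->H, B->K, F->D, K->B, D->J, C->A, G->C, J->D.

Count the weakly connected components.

3

From A: component {A, C, G}.
From B: component {B, K}.
From D: component {D, E, F, H, I, J}.
That's 3 components.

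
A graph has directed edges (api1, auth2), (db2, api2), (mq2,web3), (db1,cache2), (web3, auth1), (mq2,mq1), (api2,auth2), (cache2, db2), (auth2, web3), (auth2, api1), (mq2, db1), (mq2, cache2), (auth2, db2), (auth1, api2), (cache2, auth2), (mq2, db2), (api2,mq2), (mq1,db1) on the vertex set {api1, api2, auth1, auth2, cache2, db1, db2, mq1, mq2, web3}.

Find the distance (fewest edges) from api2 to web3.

2

Distance 0: api2.
Distance 1: auth2, mq2.
Distance 2: api1, cache2, db1, db2, mq1, web3 — contains web3.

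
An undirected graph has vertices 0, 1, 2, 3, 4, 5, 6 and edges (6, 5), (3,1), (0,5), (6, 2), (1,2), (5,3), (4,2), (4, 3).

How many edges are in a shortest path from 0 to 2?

Distance 0: 0.
Distance 1: 5.
Distance 2: 3, 6.
Distance 3: 1, 2, 4 — contains 2.

3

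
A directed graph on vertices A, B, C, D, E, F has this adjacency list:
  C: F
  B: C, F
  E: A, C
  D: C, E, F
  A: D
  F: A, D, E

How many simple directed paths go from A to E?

A→D→C→F→E
A→D→E
A→D→F→E

3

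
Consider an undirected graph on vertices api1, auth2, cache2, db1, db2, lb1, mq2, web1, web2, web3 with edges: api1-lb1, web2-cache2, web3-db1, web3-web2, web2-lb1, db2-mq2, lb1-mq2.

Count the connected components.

From api1: component {api1, cache2, db1, db2, lb1, mq2, web2, web3}.
From auth2: component {auth2}.
From web1: component {web1}.
That's 3 components.

3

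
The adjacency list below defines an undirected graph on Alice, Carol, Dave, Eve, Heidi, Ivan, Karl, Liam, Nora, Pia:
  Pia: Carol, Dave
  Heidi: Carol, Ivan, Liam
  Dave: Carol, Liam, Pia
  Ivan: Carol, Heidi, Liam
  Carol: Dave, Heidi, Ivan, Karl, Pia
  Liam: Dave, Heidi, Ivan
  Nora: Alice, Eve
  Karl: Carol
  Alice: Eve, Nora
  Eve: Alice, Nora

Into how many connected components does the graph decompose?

From Alice: component {Alice, Eve, Nora}.
From Carol: component {Carol, Dave, Heidi, Ivan, Karl, Liam, Pia}.
That's 2 components.

2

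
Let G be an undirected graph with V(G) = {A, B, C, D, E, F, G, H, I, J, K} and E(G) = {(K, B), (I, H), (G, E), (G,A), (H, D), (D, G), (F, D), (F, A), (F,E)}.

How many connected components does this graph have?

From A: component {A, D, E, F, G, H, I}.
From B: component {B, K}.
From C: component {C}.
From J: component {J}.
That's 4 components.

4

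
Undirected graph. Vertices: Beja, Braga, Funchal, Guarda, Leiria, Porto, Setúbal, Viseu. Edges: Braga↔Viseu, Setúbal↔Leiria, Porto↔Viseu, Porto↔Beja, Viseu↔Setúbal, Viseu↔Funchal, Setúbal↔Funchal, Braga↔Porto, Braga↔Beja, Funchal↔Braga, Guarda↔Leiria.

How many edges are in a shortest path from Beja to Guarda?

Distance 0: Beja.
Distance 1: Braga, Porto.
Distance 2: Funchal, Viseu.
Distance 3: Setúbal.
Distance 4: Leiria.
Distance 5: Guarda — contains Guarda.

5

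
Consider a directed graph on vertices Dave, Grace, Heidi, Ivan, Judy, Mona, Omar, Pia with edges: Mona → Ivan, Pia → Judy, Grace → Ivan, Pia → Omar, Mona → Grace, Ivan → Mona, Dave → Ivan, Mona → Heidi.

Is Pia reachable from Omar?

Omar has no outgoing edges, so nothing is reachable from it.

No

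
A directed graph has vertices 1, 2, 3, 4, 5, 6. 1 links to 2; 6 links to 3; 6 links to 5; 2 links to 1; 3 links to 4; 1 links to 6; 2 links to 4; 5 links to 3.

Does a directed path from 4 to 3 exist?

No

4 has no outgoing edges, so nothing is reachable from it.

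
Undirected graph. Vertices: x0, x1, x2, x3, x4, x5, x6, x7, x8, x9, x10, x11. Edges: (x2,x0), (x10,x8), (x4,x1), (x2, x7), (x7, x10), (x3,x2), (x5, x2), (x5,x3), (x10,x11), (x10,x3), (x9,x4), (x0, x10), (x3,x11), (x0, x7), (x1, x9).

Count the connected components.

From x0: component {x0, x2, x3, x5, x7, x8, x10, x11}.
From x1: component {x1, x4, x9}.
From x6: component {x6}.
That's 3 components.

3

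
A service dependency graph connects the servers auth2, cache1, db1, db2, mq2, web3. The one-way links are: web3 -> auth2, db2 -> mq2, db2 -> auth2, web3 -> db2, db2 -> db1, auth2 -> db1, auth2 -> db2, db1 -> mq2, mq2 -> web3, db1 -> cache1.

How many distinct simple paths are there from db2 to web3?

3

db2→auth2→db1→mq2→web3
db2→db1→mq2→web3
db2→mq2→web3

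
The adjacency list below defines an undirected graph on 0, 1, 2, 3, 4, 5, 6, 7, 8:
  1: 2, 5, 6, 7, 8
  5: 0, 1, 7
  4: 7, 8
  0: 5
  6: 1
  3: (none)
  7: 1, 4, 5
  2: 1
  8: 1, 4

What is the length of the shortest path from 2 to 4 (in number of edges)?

3

Distance 0: 2.
Distance 1: 1.
Distance 2: 5, 6, 7, 8.
Distance 3: 0, 4 — contains 4.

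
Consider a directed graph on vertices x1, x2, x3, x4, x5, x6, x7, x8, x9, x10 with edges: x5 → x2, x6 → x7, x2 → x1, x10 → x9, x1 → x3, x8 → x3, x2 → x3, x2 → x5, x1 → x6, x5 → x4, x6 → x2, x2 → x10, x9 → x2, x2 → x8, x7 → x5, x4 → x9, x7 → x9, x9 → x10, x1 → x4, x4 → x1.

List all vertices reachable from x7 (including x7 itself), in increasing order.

Start at x7.
Its neighbours: x5, x9.
Then their neighbours: x2, x4, x10.
Then next layer: x1, x3, x8.
Then next layer: x6.
Every vertex is now reached.

x1, x2, x3, x4, x5, x6, x7, x8, x9, x10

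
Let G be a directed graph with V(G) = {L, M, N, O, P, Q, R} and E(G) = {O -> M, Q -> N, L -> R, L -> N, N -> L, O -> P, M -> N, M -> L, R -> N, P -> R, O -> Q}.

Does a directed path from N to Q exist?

No

Explore from N.
Distance 1: reach L.
Distance 2: reach R.
The search from N is exhausted; no directed path reaches Q.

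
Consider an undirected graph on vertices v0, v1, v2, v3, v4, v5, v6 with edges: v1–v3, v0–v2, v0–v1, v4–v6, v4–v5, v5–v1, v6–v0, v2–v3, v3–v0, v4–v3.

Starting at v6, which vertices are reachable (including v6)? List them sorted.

Start at v6.
Its neighbours: v0, v4.
Then their neighbours: v1, v2, v3, v5.
Every vertex is now reached.

v0, v1, v2, v3, v4, v5, v6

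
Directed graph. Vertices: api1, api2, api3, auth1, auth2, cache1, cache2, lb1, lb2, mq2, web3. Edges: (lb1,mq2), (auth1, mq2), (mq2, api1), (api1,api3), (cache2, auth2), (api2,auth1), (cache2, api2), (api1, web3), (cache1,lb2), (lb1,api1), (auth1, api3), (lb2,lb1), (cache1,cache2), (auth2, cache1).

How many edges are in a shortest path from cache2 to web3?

Distance 0: cache2.
Distance 1: api2, auth2.
Distance 2: auth1, cache1.
Distance 3: api3, lb2, mq2.
Distance 4: api1, lb1.
Distance 5: web3 — contains web3.

5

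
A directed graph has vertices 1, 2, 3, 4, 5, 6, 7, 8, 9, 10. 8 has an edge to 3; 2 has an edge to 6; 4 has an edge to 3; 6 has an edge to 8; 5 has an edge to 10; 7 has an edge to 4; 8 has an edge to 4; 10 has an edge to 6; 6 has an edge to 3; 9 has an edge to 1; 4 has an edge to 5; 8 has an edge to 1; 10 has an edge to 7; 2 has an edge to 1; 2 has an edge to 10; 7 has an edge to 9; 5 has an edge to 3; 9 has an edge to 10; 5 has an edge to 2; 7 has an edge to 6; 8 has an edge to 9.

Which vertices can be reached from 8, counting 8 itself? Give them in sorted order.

1, 2, 3, 4, 5, 6, 7, 8, 9, 10

Start at 8.
Its neighbours: 1, 3, 4, 9.
Then their neighbours: 5, 10.
Then next layer: 2, 6, 7.
Every vertex is now reached.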